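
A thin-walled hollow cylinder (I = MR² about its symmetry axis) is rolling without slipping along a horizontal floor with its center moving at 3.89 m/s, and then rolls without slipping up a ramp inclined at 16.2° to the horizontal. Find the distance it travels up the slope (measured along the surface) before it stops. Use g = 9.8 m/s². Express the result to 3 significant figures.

d ≈ 5.53 m

For this body I = MR², i.e. k = I/(MR²) = 1.
Pure rolling means v = ωR; then KE = ½Mv² + ½I(v/R)² = ½(1+k)Mv² = Mv².
Setting this equal to Mgh gives the vertical rise h = (1+k)v₀²/(2g) = 2×3.89²/(2×9.8) = 1.544 m.
Along the incline, d = h/sinθ = 1.544/sin16.2° ≈ 5.53 m.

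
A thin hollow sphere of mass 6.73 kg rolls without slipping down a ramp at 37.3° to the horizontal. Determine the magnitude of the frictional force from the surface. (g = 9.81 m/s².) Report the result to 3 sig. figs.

f ≈ 16.0 N

With I = (2/3)MR², the ratio k = I/(MR²) is 2/3.
Translational: Mg sinθ − f = Ma. Rotational about the CM: fR = Iα = kMRa, so f = kMa.
Combining, a = g sinθ/(1+k) and f = kMa = kMg sinθ/(1+k).
f = (2/3) × 6.73 × 9.81 × sin37.3° / 1.667 ≈ 16.0 N.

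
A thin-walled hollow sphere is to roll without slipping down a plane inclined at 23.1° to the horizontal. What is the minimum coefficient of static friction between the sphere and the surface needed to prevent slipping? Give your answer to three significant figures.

The moment of inertia is (2/3)MR², giving k ≡ I/(MR²) = 2/3.
Newton's second law down the slope: Mg sinθ − f = Ma. The torque equation fR = Iα (with α = a/R) gives f = kMa.
These give a = g sinθ/(1+k) and the required friction f = kMg sinθ/(1+k).
The normal force is N = Mg cosθ, so μ_min = f/N = k tanθ/(1+k).
μ_min = (2/3) × tan23.1° / 1.667 ≈ 0.171.

μ_min ≈ 0.171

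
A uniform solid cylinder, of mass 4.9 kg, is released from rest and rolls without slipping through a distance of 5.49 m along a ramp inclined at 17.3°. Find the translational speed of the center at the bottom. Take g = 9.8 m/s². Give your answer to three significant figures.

v ≈ 4.62 m/s

The moment of inertia is (1/2)MR², giving k ≡ I/(MR²) = 0.5.
The rolling condition ω = v/R makes the rotational term ½I(v/R)² = ½kMv², so KE_total = ½(1+k)Mv² = (3/4)Mv².
The vertical drop is h = L sinθ = 5.49 × sin17.3° = 1.633 m.
Setting Mgh = (3/4)Mv² gives v = √(2gh/(1+k)) = √(2·9.8·1.633/1.5) ≈ 4.62 m/s.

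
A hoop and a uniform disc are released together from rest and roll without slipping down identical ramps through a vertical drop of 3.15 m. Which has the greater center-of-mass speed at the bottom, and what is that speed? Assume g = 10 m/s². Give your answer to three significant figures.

For rolling without slipping, Mgh = ½(1+k)Mv² where k = I/(MR²), so v = √(2gh/(1+k)).
Hoop: k = 1, giving v = √(2×10×3.15/2) = 5.612 m/s.
Uniform disc: k = 0.5, giving v = √(2×10×3.15/1.5) = 6.481 m/s.
The smaller k wins: the uniform disc, at ≈ 6.48 m/s.

the uniform disc, at v ≈ 6.48 m/s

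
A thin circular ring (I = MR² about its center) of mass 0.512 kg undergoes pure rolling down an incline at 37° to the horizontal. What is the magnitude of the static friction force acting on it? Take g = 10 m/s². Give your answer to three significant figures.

f ≈ 1.54 N

With I = MR², the ratio k = I/(MR²) is 1.
Newton's second law down the slope: Mg sinθ − f = Ma. The torque equation fR = Iα (with α = a/R) gives f = kMa.
Combining, a = g sinθ/(1+k) and f = kMa = kMg sinθ/(1+k).
f = 1 × 0.512 × 10 × sin37° / 2 ≈ 1.54 N.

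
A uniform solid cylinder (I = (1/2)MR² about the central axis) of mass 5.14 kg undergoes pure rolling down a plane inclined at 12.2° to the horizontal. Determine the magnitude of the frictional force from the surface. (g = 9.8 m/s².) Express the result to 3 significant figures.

With I = (1/2)MR², the ratio k = I/(MR²) is 0.5.
Newton's second law down the slope: Mg sinθ − f = Ma. The torque equation fR = Iα (with α = a/R) gives f = kMa.
Combining, a = g sinθ/(1+k) and f = kMa = kMg sinθ/(1+k).
f = 0.5 × 5.14 × 9.8 × sin12.2° / 1.5 ≈ 3.55 N.

f ≈ 3.55 N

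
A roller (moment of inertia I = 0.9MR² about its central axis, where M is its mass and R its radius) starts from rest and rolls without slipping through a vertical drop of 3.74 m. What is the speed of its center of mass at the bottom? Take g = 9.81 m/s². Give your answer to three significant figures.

v ≈ 6.21 m/s

The moment of inertia is 0.9MR², giving k ≡ I/(MR²) = 0.9.
The rolling condition ω = v/R makes the rotational term ½I(v/R)² = ½kMv², so KE_total = ½(1+k)Mv² = (19/20)Mv².
Setting Mgh = (19/20)Mv² gives v = √(2gh/(1+k)) = √(2·9.81·3.74/1.9) ≈ 6.21 m/s.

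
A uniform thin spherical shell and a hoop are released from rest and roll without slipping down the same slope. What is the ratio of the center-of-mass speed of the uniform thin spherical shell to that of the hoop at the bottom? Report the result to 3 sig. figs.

Each satisfies Mgh = ½(1+k)Mv² with k = I/(MR²), so v ∝ 1/√(1+k).
For the uniform thin spherical shell k = 2/3; for the hoop k = 1.
v₁/v₂ = √((1+k₂)/(1+k₁)) = √(2/1.667) ≈ 1.10.

v_ratio ≈ 1.10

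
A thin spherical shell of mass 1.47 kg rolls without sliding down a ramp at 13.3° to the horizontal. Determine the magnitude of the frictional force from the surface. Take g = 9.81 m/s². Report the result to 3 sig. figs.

f ≈ 1.33 N

Here I = (2/3)MR², so the shape factor k = I/(MR²) = 2/3.
Newton's second law down the slope: Mg sinθ − f = Ma. The torque equation fR = Iα (with α = a/R) gives f = kMa.
Combining, a = g sinθ/(1+k) and f = kMa = kMg sinθ/(1+k).
f = (2/3) × 1.47 × 9.81 × sin13.3° / 1.667 ≈ 1.33 N.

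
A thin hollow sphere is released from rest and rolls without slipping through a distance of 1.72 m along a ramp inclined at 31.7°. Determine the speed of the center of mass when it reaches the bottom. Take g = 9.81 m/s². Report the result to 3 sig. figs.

v ≈ 3.26 m/s

For this body I = (2/3)MR², i.e. k = I/(MR²) = 2/3.
Since it rolls without slipping, ω = v/R and KE = ½Mv² + ½Iω² = ½(1+k)Mv² = (5/6)Mv².
The vertical drop is h = L sinθ = 1.72 × sin31.7° = 0.9038 m.
Energy conservation: Mgh = (5/6)Mv², so v = √(2gh/(1+k)) = √(2 × 9.81 × 0.9038 / 1.667) ≈ 3.26 m/s.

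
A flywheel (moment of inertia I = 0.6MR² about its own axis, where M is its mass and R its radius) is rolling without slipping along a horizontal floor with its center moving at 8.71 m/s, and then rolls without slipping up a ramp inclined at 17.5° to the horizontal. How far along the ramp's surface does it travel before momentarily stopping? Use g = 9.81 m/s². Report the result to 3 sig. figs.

The moment of inertia is 0.6MR², giving k ≡ I/(MR²) = 0.6.
Pure rolling means v = ωR; then KE = ½Mv² + ½I(v/R)² = ½(1+k)Mv² = (4/5)Mv².
Setting this equal to Mgh gives the vertical rise h = (1+k)v₀²/(2g) = 1.6×8.71²/(2×9.81) = 6.187 m.
The distance along the slope is d = h/sinθ = 6.187/sin17.5° ≈ 20.6 m.

d ≈ 20.6 m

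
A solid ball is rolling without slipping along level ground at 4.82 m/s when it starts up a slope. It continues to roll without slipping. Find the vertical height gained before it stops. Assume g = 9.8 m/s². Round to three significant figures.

h ≈ 1.66 m

Here I = (2/5)MR², so the shape factor k = I/(MR²) = 0.4.
The rolling condition ω = v/R makes the rotational term ½I(v/R)² = ½kMv², so KE_total = ½(1+k)Mv² = (7/10)Mv².
All of this converts to potential energy at the highest point: (7/10)Mv₀² = Mgh.
Thus h = (1+k)v₀²/(2g) = 1.4 × 4.82² / (2 × 9.8) ≈ 1.66 m.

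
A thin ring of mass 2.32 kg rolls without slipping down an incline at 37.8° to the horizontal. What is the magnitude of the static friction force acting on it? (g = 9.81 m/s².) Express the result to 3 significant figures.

For this body I = MR², i.e. k = I/(MR²) = 1.
Along the incline Mg sinθ − f = Ma, and torque about the center fR = Iα = kMR²(a/R) gives f = kMa.
Combining, a = g sinθ/(1+k) and f = kMa = kMg sinθ/(1+k).
f = 1 × 2.32 × 9.81 × sin37.8° / 2 ≈ 6.97 N.

f ≈ 6.97 N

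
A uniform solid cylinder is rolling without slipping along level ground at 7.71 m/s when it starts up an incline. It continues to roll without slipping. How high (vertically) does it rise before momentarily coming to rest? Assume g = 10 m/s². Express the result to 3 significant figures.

h ≈ 4.46 m

With I = (1/2)MR², the ratio k = I/(MR²) is 0.5.
Pure rolling means v = ωR; then KE = ½Mv² + ½I(v/R)² = ½(1+k)Mv² = (3/4)Mv².
At the top the kinetic energy is zero, so (3/4)Mv₀² = Mgh.
Thus h = (1+k)v₀²/(2g) = 1.5 × 7.71² / (2 × 10) ≈ 4.46 m.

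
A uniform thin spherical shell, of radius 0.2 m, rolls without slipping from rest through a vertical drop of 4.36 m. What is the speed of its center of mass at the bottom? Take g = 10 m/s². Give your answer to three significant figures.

With I = (2/3)MR², the ratio k = I/(MR²) is 2/3.
Rolling without slipping gives ω = v/R, so the total kinetic energy is ½Mv² + ½Iω² = ½(1+k)Mv² = (5/6)Mv².
Energy conservation: Mgh = (5/6)Mv², so v = √(2gh/(1+k)) = √(2 × 10 × 4.36 / 1.667) ≈ 7.23 m/s.

v ≈ 7.23 m/s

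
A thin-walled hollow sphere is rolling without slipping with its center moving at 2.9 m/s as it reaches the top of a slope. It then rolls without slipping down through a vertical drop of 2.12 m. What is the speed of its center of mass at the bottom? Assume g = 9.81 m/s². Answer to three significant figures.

v ≈ 5.78 m/s

For this body I = (2/3)MR², i.e. k = I/(MR²) = 2/3.
Rolling without slipping gives ω = v/R, so the total kinetic energy is ½Mv² + ½Iω² = ½(1+k)Mv² = (5/6)Mv².
Conserving energy between top and bottom: (5/6)Mv² = (5/6)Mv₀² + Mgh, hence v² = v₀² + 2gh/(1+k).
v = √(2.9² + 2×9.81×2.12/1.667) = √33.37 ≈ 5.78 m/s.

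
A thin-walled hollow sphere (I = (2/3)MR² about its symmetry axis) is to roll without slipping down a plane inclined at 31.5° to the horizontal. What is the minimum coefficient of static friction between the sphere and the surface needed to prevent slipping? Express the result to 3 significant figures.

The moment of inertia is (2/3)MR², giving k ≡ I/(MR²) = 2/3.
Along the incline Mg sinθ − f = Ma, and torque about the center fR = Iα = kMR²(a/R) gives f = kMa.
These give a = g sinθ/(1+k) and the required friction f = kMg sinθ/(1+k).
The normal force is N = Mg cosθ, so μ_min = f/N = k tanθ/(1+k).
μ_min = (2/3) × tan31.5° / 1.667 ≈ 0.245.

μ_min ≈ 0.245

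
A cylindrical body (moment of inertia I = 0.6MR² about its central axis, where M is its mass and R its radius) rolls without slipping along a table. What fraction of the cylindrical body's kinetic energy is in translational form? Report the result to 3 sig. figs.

fraction ≈ 0.625

Here I = 0.6MR², so the shape factor k = I/(MR²) = 0.6.
Since ω = v/R, the translational part is ½Mv² and the rotational part is ½I(v/R)² = ½kMv²; the total is ½(1+k)Mv².
The translational fraction is therefore 1/(1+k) = 1/1.6 ≈ 0.625.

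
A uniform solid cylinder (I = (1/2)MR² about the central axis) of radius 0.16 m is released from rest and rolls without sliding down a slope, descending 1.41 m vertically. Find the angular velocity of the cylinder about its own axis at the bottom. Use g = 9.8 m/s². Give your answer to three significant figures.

ω ≈ 26.8 rad/s

With I = (1/2)MR², the ratio k = I/(MR²) is 0.5.
The rolling condition ω = v/R makes the rotational term ½I(v/R)² = ½kMv², so KE_total = ½(1+k)Mv² = (3/4)Mv².
Energy conservation Mgh = ½(1+k)Mv² gives v = √(2gh/(1+k)) = √(2 × 9.8 × 1.41 / 1.5) = 4.292 m/s.
Then ω = v/R = 4.292 / 0.16 ≈ 26.8 rad/s.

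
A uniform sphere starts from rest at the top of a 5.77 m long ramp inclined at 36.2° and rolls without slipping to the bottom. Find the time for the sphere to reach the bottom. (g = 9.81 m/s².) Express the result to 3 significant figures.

With I = (2/5)MR², the ratio k = I/(MR²) is 0.4.
Along the incline Mg sinθ − f = Ma, and torque about the center fR = Iα = kMR²(a/R) gives f = kMa.
Hence a = g sinθ/(1+k) = 9.81×sin36.2°/1.4 = 4.138 m/s².
With constant a from rest, t = √(2L/a) = √(2·5.77/4.138) ≈ 1.67 s.

t ≈ 1.67 s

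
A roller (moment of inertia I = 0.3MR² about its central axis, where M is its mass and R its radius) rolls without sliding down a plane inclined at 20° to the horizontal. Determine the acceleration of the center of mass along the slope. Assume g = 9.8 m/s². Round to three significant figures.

For this body I = 0.3MR², i.e. k = I/(MR²) = 0.3.
Newton's second law down the slope: Mg sinθ − f = Ma. The torque equation fR = Iα (with α = a/R) gives f = kMa.
Eliminating f: Mg sinθ = (1+k)Ma, so a = g sinθ/(1+k) = 9.8 × sin20° / 1.3 ≈ 2.58 m/s².

a ≈ 2.58 m/s²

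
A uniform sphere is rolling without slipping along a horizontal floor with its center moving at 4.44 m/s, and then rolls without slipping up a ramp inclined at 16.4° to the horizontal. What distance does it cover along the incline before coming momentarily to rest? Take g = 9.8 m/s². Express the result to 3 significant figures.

d ≈ 4.99 m

With I = (2/5)MR², the ratio k = I/(MR²) is 0.4.
Pure rolling means v = ωR; then KE = ½Mv² + ½I(v/R)² = ½(1+k)Mv² = (7/10)Mv².
Setting this equal to Mgh gives the vertical rise h = (1+k)v₀²/(2g) = 1.4×4.44²/(2×9.8) = 1.408 m.
Along the incline, d = h/sinθ = 1.408/sin16.4° ≈ 4.99 m.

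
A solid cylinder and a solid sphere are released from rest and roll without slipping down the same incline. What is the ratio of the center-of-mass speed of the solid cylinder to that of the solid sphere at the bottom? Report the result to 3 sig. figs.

v_ratio ≈ 0.966

Each satisfies Mgh = ½(1+k)Mv² with k = I/(MR²), so v ∝ 1/√(1+k).
For the solid cylinder k = 0.5; for the solid sphere k = 0.4.
v₁/v₂ = √((1+k₂)/(1+k₁)) = √(1.4/1.5) ≈ 0.966.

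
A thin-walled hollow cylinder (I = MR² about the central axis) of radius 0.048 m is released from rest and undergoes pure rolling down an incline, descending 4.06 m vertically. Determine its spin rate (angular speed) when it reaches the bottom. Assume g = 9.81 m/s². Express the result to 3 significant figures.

ω ≈ 131 rad/s

Here I = MR², so the shape factor k = I/(MR²) = 1.
The rolling condition ω = v/R makes the rotational term ½I(v/R)² = ½kMv², so KE_total = ½(1+k)Mv² = Mv².
Energy conservation Mgh = ½(1+k)Mv² gives v = √(2gh/(1+k)) = √(2 × 9.81 × 4.06 / 2) = 6.311 m/s.
Then ω = v/R = 6.311 / 0.048 ≈ 131 rad/s.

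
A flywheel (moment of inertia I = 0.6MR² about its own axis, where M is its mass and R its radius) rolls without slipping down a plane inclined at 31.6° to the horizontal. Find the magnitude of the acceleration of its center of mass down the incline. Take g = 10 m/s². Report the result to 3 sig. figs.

a ≈ 3.27 m/s²

For this body I = 0.6MR², i.e. k = I/(MR²) = 0.6.
Newton's second law down the slope: Mg sinθ − f = Ma. The torque equation fR = Iα (with α = a/R) gives f = kMa.
Eliminating f: Mg sinθ = (1+k)Ma, so a = g sinθ/(1+k) = 10 × sin31.6° / 1.6 ≈ 3.27 m/s².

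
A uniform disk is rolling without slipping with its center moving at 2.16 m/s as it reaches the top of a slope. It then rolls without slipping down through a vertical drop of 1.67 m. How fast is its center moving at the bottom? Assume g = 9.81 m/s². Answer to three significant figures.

For this body I = (1/2)MR², i.e. k = I/(MR²) = 0.5.
Pure rolling means v = ωR; then KE = ½Mv² + ½I(v/R)² = ½(1+k)Mv² = (3/4)Mv².
Energy conservation: (3/4)Mv₀² + Mgh = (3/4)Mv², so v² = v₀² + 2gh/(1+k).
v = √(2.16² + 2×9.81×1.67/1.5) = √26.51 ≈ 5.15 m/s.

v ≈ 5.15 m/s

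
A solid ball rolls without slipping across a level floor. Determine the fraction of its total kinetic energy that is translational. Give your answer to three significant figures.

fraction ≈ 0.714

Here I = (2/5)MR², so the shape factor k = I/(MR²) = 0.4.
Since ω = v/R, the translational part is ½Mv² and the rotational part is ½I(v/R)² = ½kMv²; the total is ½(1+k)Mv².
The translational fraction is therefore 1/(1+k) = 1/1.4 ≈ 0.714.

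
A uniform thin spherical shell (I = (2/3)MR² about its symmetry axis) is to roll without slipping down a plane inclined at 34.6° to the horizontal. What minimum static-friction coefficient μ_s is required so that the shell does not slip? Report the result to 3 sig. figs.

μ_min ≈ 0.276

With I = (2/3)MR², the ratio k = I/(MR²) is 2/3.
Newton's second law down the slope: Mg sinθ − f = Ma. The torque equation fR = Iα (with α = a/R) gives f = kMa.
These give a = g sinθ/(1+k) and the required friction f = kMg sinθ/(1+k).
With N = Mg cosθ, the no-slip condition f ≤ μN gives μ_min = f/N = k tanθ/(1+k).
μ_min = (2/3) × tan34.6° / 1.667 ≈ 0.276.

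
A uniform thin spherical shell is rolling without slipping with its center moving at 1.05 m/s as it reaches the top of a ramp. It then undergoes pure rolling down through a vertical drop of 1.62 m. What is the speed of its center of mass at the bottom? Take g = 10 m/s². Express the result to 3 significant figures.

For this body I = (2/3)MR², i.e. k = I/(MR²) = 2/3.
Since it rolls without slipping, ω = v/R and KE = ½Mv² + ½Iω² = ½(1+k)Mv² = (5/6)Mv².
Conserving energy between top and bottom: (5/6)Mv² = (5/6)Mv₀² + Mgh, hence v² = v₀² + 2gh/(1+k).
v = √(1.05² + 2×10×1.62/1.667) = √20.54 ≈ 4.53 m/s.

v ≈ 4.53 m/s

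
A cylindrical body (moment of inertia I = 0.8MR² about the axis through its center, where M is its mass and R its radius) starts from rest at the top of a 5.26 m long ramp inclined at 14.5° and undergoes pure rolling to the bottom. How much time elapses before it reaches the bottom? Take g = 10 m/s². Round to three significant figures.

t ≈ 2.75 s

With I = 0.8MR², the ratio k = I/(MR²) is 0.8.
Translational: Mg sinθ − f = Ma. Rotational about the CM: fR = Iα = kMRa, so f = kMa.
Hence a = g sinθ/(1+k) = 10×sin14.5°/1.8 = 1.391 m/s².
With constant a from rest, t = √(2L/a) = √(2·5.26/1.391) ≈ 2.75 s.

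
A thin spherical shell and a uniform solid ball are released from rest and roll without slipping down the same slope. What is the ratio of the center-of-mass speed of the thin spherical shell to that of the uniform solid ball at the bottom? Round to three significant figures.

Each satisfies Mgh = ½(1+k)Mv² with k = I/(MR²), so v ∝ 1/√(1+k).
For the thin spherical shell k = 2/3; for the uniform solid ball k = 0.4.
v₁/v₂ = √((1+k₂)/(1+k₁)) = √(1.4/1.667) ≈ 0.917.

v_ratio ≈ 0.917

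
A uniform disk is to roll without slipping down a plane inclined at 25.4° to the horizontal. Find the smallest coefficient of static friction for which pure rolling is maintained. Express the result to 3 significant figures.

μ_min ≈ 0.158

With I = (1/2)MR², the ratio k = I/(MR²) is 0.5.
Translational: Mg sinθ − f = Ma. Rotational about the CM: fR = Iα = kMRa, so f = kMa.
These give a = g sinθ/(1+k) and the required friction f = kMg sinθ/(1+k).
The normal force is N = Mg cosθ, so μ_min = f/N = k tanθ/(1+k).
μ_min = 0.5 × tan25.4° / 1.5 ≈ 0.158.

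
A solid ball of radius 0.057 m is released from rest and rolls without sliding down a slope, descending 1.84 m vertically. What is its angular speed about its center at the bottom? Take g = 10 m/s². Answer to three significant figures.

ω ≈ 89.9 rad/s

With I = (2/5)MR², the ratio k = I/(MR²) is 0.4.
Since it rolls without slipping, ω = v/R and KE = ½Mv² + ½Iω² = ½(1+k)Mv² = (7/10)Mv².
Energy conservation Mgh = ½(1+k)Mv² gives v = √(2gh/(1+k)) = √(2 × 10 × 1.84 / 1.4) = 5.127 m/s.
Then ω = v/R = 5.127 / 0.057 ≈ 89.9 rad/s.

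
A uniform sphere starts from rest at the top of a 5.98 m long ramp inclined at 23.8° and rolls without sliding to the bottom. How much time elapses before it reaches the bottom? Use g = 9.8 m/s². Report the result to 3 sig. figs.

t ≈ 2.06 s

The moment of inertia is (2/5)MR², giving k ≡ I/(MR²) = 0.4.
Along the incline Mg sinθ − f = Ma, and torque about the center fR = Iα = kMR²(a/R) gives f = kMa.
Hence a = g sinθ/(1+k) = 9.8×sin23.8°/1.4 = 2.825 m/s².
With constant a from rest, t = √(2L/a) = √(2·5.98/2.825) ≈ 2.06 s.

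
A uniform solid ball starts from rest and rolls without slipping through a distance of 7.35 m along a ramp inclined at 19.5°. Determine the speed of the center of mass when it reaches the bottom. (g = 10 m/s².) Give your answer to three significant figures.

Here I = (2/5)MR², so the shape factor k = I/(MR²) = 0.4.
Since it rolls without slipping, ω = v/R and KE = ½Mv² + ½Iω² = ½(1+k)Mv² = (7/10)Mv².
The vertical drop is h = L sinθ = 7.35 × sin19.5° = 2.453 m.
Setting Mgh = (7/10)Mv² gives v = √(2gh/(1+k)) = √(2·10·2.453/1.4) ≈ 5.92 m/s.

v ≈ 5.92 m/s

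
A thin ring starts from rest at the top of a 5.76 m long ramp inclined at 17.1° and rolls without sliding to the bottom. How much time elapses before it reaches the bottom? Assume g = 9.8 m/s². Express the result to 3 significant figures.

t ≈ 2.83 s

With I = MR², the ratio k = I/(MR²) is 1.
Along the incline Mg sinθ − f = Ma, and torque about the center fR = Iα = kMR²(a/R) gives f = kMa.
Hence a = g sinθ/(1+k) = 9.8×sin17.1°/2 = 1.441 m/s².
With constant a from rest, t = √(2L/a) = √(2·5.76/1.441) ≈ 2.83 s.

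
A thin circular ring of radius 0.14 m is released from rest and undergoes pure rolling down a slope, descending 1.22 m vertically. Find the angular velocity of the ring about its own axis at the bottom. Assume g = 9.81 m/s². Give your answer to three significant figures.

The moment of inertia is MR², giving k ≡ I/(MR²) = 1.
Rolling without slipping gives ω = v/R, so the total kinetic energy is ½Mv² + ½Iω² = ½(1+k)Mv² = Mv².
Energy conservation Mgh = ½(1+k)Mv² gives v = √(2gh/(1+k)) = √(2 × 9.81 × 1.22 / 2) = 3.46 m/s.
Then ω = v/R = 3.46 / 0.14 ≈ 24.7 rad/s.

ω ≈ 24.7 rad/s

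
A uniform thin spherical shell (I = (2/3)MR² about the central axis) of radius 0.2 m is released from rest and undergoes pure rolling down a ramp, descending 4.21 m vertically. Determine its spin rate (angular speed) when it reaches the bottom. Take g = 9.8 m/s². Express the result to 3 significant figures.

ω ≈ 35.2 rad/s

Here I = (2/3)MR², so the shape factor k = I/(MR²) = 2/3.
Since it rolls without slipping, ω = v/R and KE = ½Mv² + ½Iω² = ½(1+k)Mv² = (5/6)Mv².
Energy conservation Mgh = ½(1+k)Mv² gives v = √(2gh/(1+k)) = √(2 × 9.8 × 4.21 / 1.667) = 7.036 m/s.
Then ω = v/R = 7.036 / 0.2 ≈ 35.2 rad/s.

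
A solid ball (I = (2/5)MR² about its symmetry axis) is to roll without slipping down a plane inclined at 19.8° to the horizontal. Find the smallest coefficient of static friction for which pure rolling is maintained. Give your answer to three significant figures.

For this body I = (2/5)MR², i.e. k = I/(MR²) = 0.4.
Translational: Mg sinθ − f = Ma. Rotational about the CM: fR = Iα = kMRa, so f = kMa.
These give a = g sinθ/(1+k) and the required friction f = kMg sinθ/(1+k).
With N = Mg cosθ, the no-slip condition f ≤ μN gives μ_min = f/N = k tanθ/(1+k).
μ_min = 0.4 × tan19.8° / 1.4 ≈ 0.103.

μ_min ≈ 0.103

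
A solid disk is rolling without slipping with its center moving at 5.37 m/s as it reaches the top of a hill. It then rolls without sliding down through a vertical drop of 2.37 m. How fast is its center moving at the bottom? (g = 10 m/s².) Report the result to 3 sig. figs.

v ≈ 7.77 m/s

The moment of inertia is (1/2)MR², giving k ≡ I/(MR²) = 0.5.
Rolling without slipping gives ω = v/R, so the total kinetic energy is ½Mv² + ½Iω² = ½(1+k)Mv² = (3/4)Mv².
Conserving energy between top and bottom: (3/4)Mv² = (3/4)Mv₀² + Mgh, hence v² = v₀² + 2gh/(1+k).
v = √(5.37² + 2×10×2.37/1.5) = √60.44 ≈ 7.77 m/s.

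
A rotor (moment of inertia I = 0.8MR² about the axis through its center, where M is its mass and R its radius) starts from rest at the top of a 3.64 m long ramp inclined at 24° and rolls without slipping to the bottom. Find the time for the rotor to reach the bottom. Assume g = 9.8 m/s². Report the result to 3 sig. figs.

t ≈ 1.81 s

Here I = 0.8MR², so the shape factor k = I/(MR²) = 0.8.
Newton's second law down the slope: Mg sinθ − f = Ma. The torque equation fR = Iα (with α = a/R) gives f = kMa.
Hence a = g sinθ/(1+k) = 9.8×sin24°/1.8 = 2.214 m/s².
With constant a from rest, t = √(2L/a) = √(2·3.64/2.214) ≈ 1.81 s.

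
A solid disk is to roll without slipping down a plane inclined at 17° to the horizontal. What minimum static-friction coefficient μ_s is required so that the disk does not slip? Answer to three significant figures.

μ_min ≈ 0.102

For this body I = (1/2)MR², i.e. k = I/(MR²) = 0.5.
Translational: Mg sinθ − f = Ma. Rotational about the CM: fR = Iα = kMRa, so f = kMa.
These give a = g sinθ/(1+k) and the required friction f = kMg sinθ/(1+k).
With N = Mg cosθ, the no-slip condition f ≤ μN gives μ_min = f/N = k tanθ/(1+k).
μ_min = 0.5 × tan17° / 1.5 ≈ 0.102.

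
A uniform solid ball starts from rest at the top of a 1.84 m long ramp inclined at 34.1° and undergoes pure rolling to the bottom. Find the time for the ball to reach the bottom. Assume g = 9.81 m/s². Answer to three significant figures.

t ≈ 0.968 s

With I = (2/5)MR², the ratio k = I/(MR²) is 0.4.
Newton's second law down the slope: Mg sinθ − f = Ma. The torque equation fR = Iα (with α = a/R) gives f = kMa.
Hence a = g sinθ/(1+k) = 9.81×sin34.1°/1.4 = 3.928 m/s².
With constant a from rest, t = √(2L/a) = √(2·1.84/3.928) ≈ 0.968 s.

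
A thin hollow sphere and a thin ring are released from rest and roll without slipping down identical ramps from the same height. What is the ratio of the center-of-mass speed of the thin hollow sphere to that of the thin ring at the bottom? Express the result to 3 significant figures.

Each satisfies Mgh = ½(1+k)Mv² with k = I/(MR²), so v ∝ 1/√(1+k).
For the thin hollow sphere k = 2/3; for the thin ring k = 1.
v₁/v₂ = √((1+k₂)/(1+k₁)) = √(2/1.667) ≈ 1.10.

v_ratio ≈ 1.10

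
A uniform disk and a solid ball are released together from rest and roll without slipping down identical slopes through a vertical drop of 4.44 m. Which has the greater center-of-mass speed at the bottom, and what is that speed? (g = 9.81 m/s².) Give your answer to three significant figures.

For rolling without slipping, Mgh = ½(1+k)Mv² where k = I/(MR²), so v = √(2gh/(1+k)).
Uniform disk: k = 0.5, giving v = √(2×9.81×4.44/1.5) = 7.621 m/s.
Solid ball: k = 0.4, giving v = √(2×9.81×4.44/1.4) = 7.888 m/s.
The smaller k wins: the solid ball, at ≈ 7.89 m/s.

the solid ball, at v ≈ 7.89 m/s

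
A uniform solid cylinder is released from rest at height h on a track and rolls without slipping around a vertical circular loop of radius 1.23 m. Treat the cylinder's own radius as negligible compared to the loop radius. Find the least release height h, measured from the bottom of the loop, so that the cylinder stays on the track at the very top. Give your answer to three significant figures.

h_min ≈ 3.38 m

The moment of inertia is (1/2)MR², giving k ≡ I/(MR²) = 0.5.
At the top of the loop, the minimum-contact condition is Mg = Mv_top²/r, so v_top² = gr.
With ω = v/R, the kinetic energy at speed v is ½(1+k)Mv² = (3/4)Mv².
Energy conservation from release (height h) to the top (height 2r): Mgh = Mg(2r) + (3/4)M·gr.
Thus h_min = 2r + (1+k)r/2 = r(2 + 1.5/2) = 1.23 × 2.75 ≈ 3.38 m.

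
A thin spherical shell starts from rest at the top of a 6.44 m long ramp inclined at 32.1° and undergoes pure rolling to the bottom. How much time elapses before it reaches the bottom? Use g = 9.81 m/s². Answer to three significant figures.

t ≈ 2.03 s

For this body I = (2/3)MR², i.e. k = I/(MR²) = 2/3.
Newton's second law down the slope: Mg sinθ − f = Ma. The torque equation fR = Iα (with α = a/R) gives f = kMa.
Hence a = g sinθ/(1+k) = 9.81×sin32.1°/1.667 = 3.128 m/s².
Starting from rest, L = ½at², so t = √(2L/a) = √(2×6.44/3.128) ≈ 2.03 s.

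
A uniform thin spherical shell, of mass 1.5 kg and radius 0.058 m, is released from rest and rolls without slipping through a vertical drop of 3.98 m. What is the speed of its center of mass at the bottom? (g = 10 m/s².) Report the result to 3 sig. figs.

Here I = (2/3)MR², so the shape factor k = I/(MR²) = 2/3.
Since it rolls without slipping, ω = v/R and KE = ½Mv² + ½Iω² = ½(1+k)Mv² = (5/6)Mv².
Setting Mgh = (5/6)Mv² gives v = √(2gh/(1+k)) = √(2·10·3.98/1.667) ≈ 6.91 m/s.

v ≈ 6.91 m/s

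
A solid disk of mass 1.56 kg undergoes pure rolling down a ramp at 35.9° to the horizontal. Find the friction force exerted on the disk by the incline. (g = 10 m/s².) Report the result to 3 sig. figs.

With I = (1/2)MR², the ratio k = I/(MR²) is 0.5.
Along the incline Mg sinθ − f = Ma, and torque about the center fR = Iα = kMR²(a/R) gives f = kMa.
Combining, a = g sinθ/(1+k) and f = kMa = kMg sinθ/(1+k).
f = 0.5 × 1.56 × 10 × sin35.9° / 1.5 ≈ 3.05 N.

f ≈ 3.05 N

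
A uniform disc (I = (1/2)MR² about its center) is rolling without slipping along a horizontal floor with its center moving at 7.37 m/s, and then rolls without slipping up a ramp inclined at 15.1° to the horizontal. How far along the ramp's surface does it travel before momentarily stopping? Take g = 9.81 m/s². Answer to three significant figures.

For this body I = (1/2)MR², i.e. k = I/(MR²) = 0.5.
Pure rolling means v = ωR; then KE = ½Mv² + ½I(v/R)² = ½(1+k)Mv² = (3/4)Mv².
Setting this equal to Mgh gives the vertical rise h = (1+k)v₀²/(2g) = 1.5×7.37²/(2×9.81) = 4.153 m.
Along the incline, d = h/sinθ = 4.153/sin15.1° ≈ 15.9 m.

d ≈ 15.9 m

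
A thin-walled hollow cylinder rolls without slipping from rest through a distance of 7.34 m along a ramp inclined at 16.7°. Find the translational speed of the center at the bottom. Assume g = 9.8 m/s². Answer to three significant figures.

v ≈ 4.55 m/s

Here I = MR², so the shape factor k = I/(MR²) = 1.
Since it rolls without slipping, ω = v/R and KE = ½Mv² + ½Iω² = ½(1+k)Mv² = Mv².
The vertical drop is h = L sinθ = 7.34 × sin16.7° = 2.109 m.
Energy conservation: Mgh = Mv², so v = √(2gh/(1+k)) = √(2 × 9.8 × 2.109 / 2) ≈ 4.55 m/s.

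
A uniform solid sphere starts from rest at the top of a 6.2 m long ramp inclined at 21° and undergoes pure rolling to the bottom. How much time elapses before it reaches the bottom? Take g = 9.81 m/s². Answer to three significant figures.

For this body I = (2/5)MR², i.e. k = I/(MR²) = 0.4.
Translational: Mg sinθ − f = Ma. Rotational about the CM: fR = Iα = kMRa, so f = kMa.
Hence a = g sinθ/(1+k) = 9.81×sin21°/1.4 = 2.511 m/s².
With constant a from rest, t = √(2L/a) = √(2·6.2/2.511) ≈ 2.22 s.

t ≈ 2.22 s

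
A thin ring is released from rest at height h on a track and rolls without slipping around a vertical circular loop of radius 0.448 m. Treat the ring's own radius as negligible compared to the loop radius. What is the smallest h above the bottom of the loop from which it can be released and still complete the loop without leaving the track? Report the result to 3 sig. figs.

Here I = MR², so the shape factor k = I/(MR²) = 1.
At the top, contact is just lost when gravity alone supplies the centripetal force: Mg = Mv_top²/r, i.e. v_top² = gr.
With ω = v/R, the kinetic energy at speed v is ½(1+k)Mv² = Mv².
Energy conservation from release (height h) to the top (height 2r): Mgh = Mg(2r) + M·gr.
Thus h_min = 2r + (1+k)r/2 = r(2 + 2/2) = 0.448 × 3 ≈ 1.34 m.

h_min ≈ 1.34 m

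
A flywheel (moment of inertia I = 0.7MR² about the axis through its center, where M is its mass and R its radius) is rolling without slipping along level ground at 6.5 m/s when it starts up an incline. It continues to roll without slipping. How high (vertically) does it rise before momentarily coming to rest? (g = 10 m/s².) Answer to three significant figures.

h ≈ 3.59 m

Here I = 0.7MR², so the shape factor k = I/(MR²) = 0.7.
The rolling condition ω = v/R makes the rotational term ½I(v/R)² = ½kMv², so KE_total = ½(1+k)Mv² = (17/20)Mv².
All of this converts to potential energy at the highest point: (17/20)Mv₀² = Mgh.
Thus h = (1+k)v₀²/(2g) = 1.7 × 6.5² / (2 × 10) ≈ 3.59 m.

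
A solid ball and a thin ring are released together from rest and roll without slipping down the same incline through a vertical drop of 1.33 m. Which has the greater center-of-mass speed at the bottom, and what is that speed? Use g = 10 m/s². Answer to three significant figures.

For rolling without slipping, Mgh = ½(1+k)Mv² where k = I/(MR²), so v = √(2gh/(1+k)).
Solid ball: k = 0.4, giving v = √(2×10×1.33/1.4) = 4.359 m/s.
Thin ring: k = 1, giving v = √(2×10×1.33/2) = 3.647 m/s.
The smaller k wins: the solid ball, at ≈ 4.36 m/s.

the solid ball, at v ≈ 4.36 m/s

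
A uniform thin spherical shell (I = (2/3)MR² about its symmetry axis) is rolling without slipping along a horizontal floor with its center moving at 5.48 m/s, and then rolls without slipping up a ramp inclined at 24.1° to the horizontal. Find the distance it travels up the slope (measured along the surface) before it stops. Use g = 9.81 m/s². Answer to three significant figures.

Here I = (2/3)MR², so the shape factor k = I/(MR²) = 2/3.
Since it rolls without slipping, ω = v/R and KE = ½Mv² + ½Iω² = ½(1+k)Mv² = (5/6)Mv².
Setting this equal to Mgh gives the vertical rise h = (1+k)v₀²/(2g) = 1.667×5.48²/(2×9.81) = 2.551 m.
Along the incline, d = h/sinθ = 2.551/sin24.1° ≈ 6.25 m.

d ≈ 6.25 m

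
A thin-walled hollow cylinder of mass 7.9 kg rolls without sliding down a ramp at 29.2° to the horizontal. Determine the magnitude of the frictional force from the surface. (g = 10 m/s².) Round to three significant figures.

With I = MR², the ratio k = I/(MR²) is 1.
Along the incline Mg sinθ − f = Ma, and torque about the center fR = Iα = kMR²(a/R) gives f = kMa.
Combining, a = g sinθ/(1+k) and f = kMa = kMg sinθ/(1+k).
f = 1 × 7.9 × 10 × sin29.2° / 2 ≈ 19.3 N.

f ≈ 19.3 N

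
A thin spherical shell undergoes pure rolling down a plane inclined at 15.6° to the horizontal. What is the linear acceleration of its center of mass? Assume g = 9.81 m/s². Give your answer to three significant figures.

a ≈ 1.58 m/s²

Here I = (2/3)MR², so the shape factor k = I/(MR²) = 2/3.
Newton's second law down the slope: Mg sinθ − f = Ma. The torque equation fR = Iα (with α = a/R) gives f = kMa.
Eliminating f: Mg sinθ = (1+k)Ma, so a = g sinθ/(1+k) = 9.81 × sin15.6° / 1.667 ≈ 1.58 m/s².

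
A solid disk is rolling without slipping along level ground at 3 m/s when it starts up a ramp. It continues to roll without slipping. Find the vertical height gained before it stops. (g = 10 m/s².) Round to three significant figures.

h ≈ 0.675 m

Here I = (1/2)MR², so the shape factor k = I/(MR²) = 0.5.
Pure rolling means v = ωR; then KE = ½Mv² + ½I(v/R)² = ½(1+k)Mv² = (3/4)Mv².
All of this converts to potential energy at the highest point: (3/4)Mv₀² = Mgh.
Thus h = (1+k)v₀²/(2g) = 1.5 × 3² / (2 × 10) ≈ 0.675 m.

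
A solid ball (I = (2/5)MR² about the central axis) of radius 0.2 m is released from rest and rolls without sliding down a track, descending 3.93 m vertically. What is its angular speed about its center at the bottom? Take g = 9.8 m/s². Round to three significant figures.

ω ≈ 37.1 rad/s

With I = (2/5)MR², the ratio k = I/(MR²) is 0.4.
Since it rolls without slipping, ω = v/R and KE = ½Mv² + ½Iω² = ½(1+k)Mv² = (7/10)Mv².
Energy conservation Mgh = ½(1+k)Mv² gives v = √(2gh/(1+k)) = √(2 × 9.8 × 3.93 / 1.4) = 7.418 m/s.
The angular speed follows from ω = v/R = 7.418/0.2 ≈ 37.1 rad/s.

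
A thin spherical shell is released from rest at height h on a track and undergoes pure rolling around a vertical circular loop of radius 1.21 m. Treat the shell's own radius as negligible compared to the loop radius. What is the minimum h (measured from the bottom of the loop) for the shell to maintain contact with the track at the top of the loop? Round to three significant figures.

Here I = (2/3)MR², so the shape factor k = I/(MR²) = 2/3.
At the top, contact is just lost when gravity alone supplies the centripetal force: Mg = Mv_top²/r, i.e. v_top² = gr.
With ω = v/R, the kinetic energy at speed v is ½(1+k)Mv² = (5/6)Mv².
Energy conservation from release (height h) to the top (height 2r): Mgh = Mg(2r) + (5/6)M·gr.
Thus h_min = 2r + (1+k)r/2 = r(2 + 1.667/2) = 1.21 × 2.833 ≈ 3.43 m.

h_min ≈ 3.43 m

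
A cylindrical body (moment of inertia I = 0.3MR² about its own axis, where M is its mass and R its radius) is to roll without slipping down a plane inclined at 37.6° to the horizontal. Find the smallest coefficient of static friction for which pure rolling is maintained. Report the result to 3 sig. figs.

For this body I = 0.3MR², i.e. k = I/(MR²) = 0.3.
Along the incline Mg sinθ − f = Ma, and torque about the center fR = Iα = kMR²(a/R) gives f = kMa.
These give a = g sinθ/(1+k) and the required friction f = kMg sinθ/(1+k).
The normal force is N = Mg cosθ, so μ_min = f/N = k tanθ/(1+k).
μ_min = 0.3 × tan37.6° / 1.3 ≈ 0.178.

μ_min ≈ 0.178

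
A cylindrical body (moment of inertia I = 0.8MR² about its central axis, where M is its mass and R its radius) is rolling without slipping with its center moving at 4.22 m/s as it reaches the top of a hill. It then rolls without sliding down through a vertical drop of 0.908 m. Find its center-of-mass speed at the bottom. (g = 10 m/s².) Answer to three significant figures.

For this body I = 0.8MR², i.e. k = I/(MR²) = 0.8.
Pure rolling means v = ωR; then KE = ½Mv² + ½I(v/R)² = ½(1+k)Mv² = (9/10)Mv².
Conserving energy between top and bottom: (9/10)Mv² = (9/10)Mv₀² + Mgh, hence v² = v₀² + 2gh/(1+k).
v = √(4.22² + 2×10×0.908/1.8) = √27.9 ≈ 5.28 m/s.

v ≈ 5.28 m/s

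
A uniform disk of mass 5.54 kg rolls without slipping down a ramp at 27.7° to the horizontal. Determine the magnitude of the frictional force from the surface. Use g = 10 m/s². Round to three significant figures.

With I = (1/2)MR², the ratio k = I/(MR²) is 0.5.
Newton's second law down the slope: Mg sinθ − f = Ma. The torque equation fR = Iα (with α = a/R) gives f = kMa.
Combining, a = g sinθ/(1+k) and f = kMa = kMg sinθ/(1+k).
f = 0.5 × 5.54 × 10 × sin27.7° / 1.5 ≈ 8.58 N.

f ≈ 8.58 N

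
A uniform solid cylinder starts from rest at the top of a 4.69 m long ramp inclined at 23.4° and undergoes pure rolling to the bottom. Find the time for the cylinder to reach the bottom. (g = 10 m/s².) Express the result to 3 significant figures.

t ≈ 1.88 s

Here I = (1/2)MR², so the shape factor k = I/(MR²) = 0.5.
Newton's second law down the slope: Mg sinθ − f = Ma. The torque equation fR = Iα (with α = a/R) gives f = kMa.
Hence a = g sinθ/(1+k) = 10×sin23.4°/1.5 = 2.648 m/s².
With constant a from rest, t = √(2L/a) = √(2·4.69/2.648) ≈ 1.88 s.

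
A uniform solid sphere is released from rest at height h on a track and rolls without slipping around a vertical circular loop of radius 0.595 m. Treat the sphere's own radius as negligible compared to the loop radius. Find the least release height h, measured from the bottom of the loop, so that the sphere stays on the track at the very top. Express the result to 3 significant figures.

h_min ≈ 1.61 m

With I = (2/5)MR², the ratio k = I/(MR²) is 0.4.
At the top, contact is just lost when gravity alone supplies the centripetal force: Mg = Mv_top²/r, i.e. v_top² = gr.
With ω = v/R, the kinetic energy at speed v is ½(1+k)Mv² = (7/10)Mv².
Energy conservation from release (height h) to the top (height 2r): Mgh = Mg(2r) + (7/10)M·gr.
Thus h_min = 2r + (1+k)r/2 = r(2 + 1.4/2) = 0.595 × 2.7 ≈ 1.61 m.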